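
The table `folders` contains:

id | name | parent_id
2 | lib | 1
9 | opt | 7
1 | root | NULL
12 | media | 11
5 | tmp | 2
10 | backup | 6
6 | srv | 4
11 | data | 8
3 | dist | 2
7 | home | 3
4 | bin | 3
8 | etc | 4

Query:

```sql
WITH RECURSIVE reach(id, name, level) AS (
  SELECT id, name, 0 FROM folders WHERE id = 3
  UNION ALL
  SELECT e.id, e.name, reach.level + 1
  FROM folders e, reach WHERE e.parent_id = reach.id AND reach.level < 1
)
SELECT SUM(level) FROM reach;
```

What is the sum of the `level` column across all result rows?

Base: id=3 (dist) at level 0.
Iteration 1: rows with parent_id in {3} -> bin (id 4, level 1), home (id 7, level 1).
Iteration 2: level < 1 fails for all current rows; recursion stops.
SUM(level) = 0 + 1 + 1 = 2.

2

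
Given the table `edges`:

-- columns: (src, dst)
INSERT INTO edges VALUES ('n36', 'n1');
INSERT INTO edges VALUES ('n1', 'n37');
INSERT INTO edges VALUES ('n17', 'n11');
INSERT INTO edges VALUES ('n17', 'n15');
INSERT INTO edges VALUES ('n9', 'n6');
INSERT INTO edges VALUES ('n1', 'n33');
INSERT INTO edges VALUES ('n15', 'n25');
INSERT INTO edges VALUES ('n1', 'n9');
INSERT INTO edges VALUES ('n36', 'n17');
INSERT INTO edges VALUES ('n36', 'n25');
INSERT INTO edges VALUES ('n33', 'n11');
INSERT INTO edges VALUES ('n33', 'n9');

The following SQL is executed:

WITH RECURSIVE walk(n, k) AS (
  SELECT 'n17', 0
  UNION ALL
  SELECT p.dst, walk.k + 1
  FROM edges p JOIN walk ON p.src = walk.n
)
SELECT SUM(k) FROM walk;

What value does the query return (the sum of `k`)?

Base: (n17, k=0).
Iteration 1: edges from {n17} -> (n11, k=1), (n15, k=1).
Iteration 2: edges from {n11,n15} -> (n25, k=2).
Iteration 3: no outgoing edges from {n25}; recursion stops.
SUM(k) = 0 + 1 + 1 + 2 = 4.

4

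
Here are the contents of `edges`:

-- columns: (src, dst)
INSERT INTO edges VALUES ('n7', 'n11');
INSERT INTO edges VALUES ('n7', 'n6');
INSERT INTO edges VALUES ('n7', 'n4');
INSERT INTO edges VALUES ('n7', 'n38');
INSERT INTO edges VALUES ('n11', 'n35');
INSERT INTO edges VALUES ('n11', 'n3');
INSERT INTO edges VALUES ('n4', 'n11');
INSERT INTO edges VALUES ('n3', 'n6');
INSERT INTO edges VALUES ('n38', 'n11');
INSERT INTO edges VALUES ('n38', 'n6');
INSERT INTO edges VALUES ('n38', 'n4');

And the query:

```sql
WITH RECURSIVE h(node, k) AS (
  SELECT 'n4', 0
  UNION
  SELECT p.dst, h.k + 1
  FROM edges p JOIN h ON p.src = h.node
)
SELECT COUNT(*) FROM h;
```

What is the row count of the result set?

Base: (n4, k=0).
Iteration 1: edges from {n4} -> (n11, k=1).
Iteration 2: edges from {n11} -> (n3, k=2), (n35, k=2).
Iteration 3: edges from {n3,n35} -> (n6, k=3).
Iteration 4: no outgoing edges from {n6}; recursion stops.
Total rows emitted: 5.

5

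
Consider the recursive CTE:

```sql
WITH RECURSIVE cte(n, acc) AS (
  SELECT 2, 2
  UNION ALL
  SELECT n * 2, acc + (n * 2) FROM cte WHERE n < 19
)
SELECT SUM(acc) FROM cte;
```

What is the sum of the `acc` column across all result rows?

114

Base: n=2, acc=2.
Iteration 1: 2 < 19 holds -> n = 2 * 2 = 4, acc = 2 + 4 = 6.
Iteration 2: 4 < 19 holds -> n = 4 * 2 = 8, acc = 6 + 8 = 14.
Iteration 3: 8 < 19 holds -> n = 8 * 2 = 16, acc = 14 + 16 = 30.
Iteration 4: 16 < 19 holds -> n = 16 * 2 = 32, acc = 30 + 32 = 62.
Iteration 5: 32 < 19 fails; recursion stops.
SUM(acc) = 2 + 6 + 14 + 30 + 62 = 114.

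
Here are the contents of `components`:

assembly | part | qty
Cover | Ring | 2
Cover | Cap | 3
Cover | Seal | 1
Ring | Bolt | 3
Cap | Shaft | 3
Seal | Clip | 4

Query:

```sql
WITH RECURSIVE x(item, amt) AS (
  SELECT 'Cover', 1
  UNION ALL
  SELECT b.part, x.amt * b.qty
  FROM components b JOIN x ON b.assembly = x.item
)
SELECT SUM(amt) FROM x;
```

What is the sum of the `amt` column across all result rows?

26

Base: (Cover, amt=1).
Iteration 1: components of {Cover} -> Cap = 1*3 = 3, Ring = 1*2 = 2, Seal = 1*1 = 1.
Iteration 2: components of {Cap,Ring,Seal} -> Bolt = 2*3 = 6, Clip = 1*4 = 4, Shaft = 3*3 = 9.
Iteration 3: no further components; recursion stops.
SUM(amt) = 1 + 2 + 3 + 1 + 6 + 9 + 4 = 26.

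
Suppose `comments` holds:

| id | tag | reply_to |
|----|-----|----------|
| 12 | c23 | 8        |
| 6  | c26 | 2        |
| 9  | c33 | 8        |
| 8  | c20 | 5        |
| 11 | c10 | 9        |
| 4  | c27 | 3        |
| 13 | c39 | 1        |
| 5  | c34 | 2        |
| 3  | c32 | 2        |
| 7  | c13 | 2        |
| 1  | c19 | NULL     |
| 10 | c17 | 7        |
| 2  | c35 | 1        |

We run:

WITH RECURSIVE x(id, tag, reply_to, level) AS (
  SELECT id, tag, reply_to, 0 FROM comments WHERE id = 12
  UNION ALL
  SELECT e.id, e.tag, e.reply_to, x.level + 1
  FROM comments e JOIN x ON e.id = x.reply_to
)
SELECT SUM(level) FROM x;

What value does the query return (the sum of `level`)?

Base: id=12 (c23), reply_to=8, level 0.
Iteration 1: join on id=8 -> c20 (id 8, reply_to=5, level 1).
Iteration 2: join on id=5 -> c34 (id 5, reply_to=2, level 2).
Iteration 3: join on id=2 -> c35 (id 2, reply_to=1, level 3).
Iteration 4: join on id=1 -> c19 (id 1, reply_to=NULL, level 4).
Iteration 5: reply_to is NULL; no match; recursion stops.
SUM(level) = 0 + 1 + 2 + 3 + 4 = 10.

10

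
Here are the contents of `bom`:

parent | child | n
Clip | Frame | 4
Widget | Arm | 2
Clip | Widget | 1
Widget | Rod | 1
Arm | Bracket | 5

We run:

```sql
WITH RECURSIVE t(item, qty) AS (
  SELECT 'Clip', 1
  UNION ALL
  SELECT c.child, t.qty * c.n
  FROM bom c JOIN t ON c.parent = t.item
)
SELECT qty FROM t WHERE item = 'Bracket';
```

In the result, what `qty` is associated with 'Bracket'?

Base: (Clip, qty=1).
Iteration 1: components of {Clip} -> Frame = 1*4 = 4, Widget = 1*1 = 1.
Iteration 2: components of {Frame,Widget} -> Arm = 1*2 = 2, Rod = 1*1 = 1.
Iteration 3: components of {Arm,Rod} -> Bracket = 2*5 = 10.
Iteration 4: no further components; recursion stops.

10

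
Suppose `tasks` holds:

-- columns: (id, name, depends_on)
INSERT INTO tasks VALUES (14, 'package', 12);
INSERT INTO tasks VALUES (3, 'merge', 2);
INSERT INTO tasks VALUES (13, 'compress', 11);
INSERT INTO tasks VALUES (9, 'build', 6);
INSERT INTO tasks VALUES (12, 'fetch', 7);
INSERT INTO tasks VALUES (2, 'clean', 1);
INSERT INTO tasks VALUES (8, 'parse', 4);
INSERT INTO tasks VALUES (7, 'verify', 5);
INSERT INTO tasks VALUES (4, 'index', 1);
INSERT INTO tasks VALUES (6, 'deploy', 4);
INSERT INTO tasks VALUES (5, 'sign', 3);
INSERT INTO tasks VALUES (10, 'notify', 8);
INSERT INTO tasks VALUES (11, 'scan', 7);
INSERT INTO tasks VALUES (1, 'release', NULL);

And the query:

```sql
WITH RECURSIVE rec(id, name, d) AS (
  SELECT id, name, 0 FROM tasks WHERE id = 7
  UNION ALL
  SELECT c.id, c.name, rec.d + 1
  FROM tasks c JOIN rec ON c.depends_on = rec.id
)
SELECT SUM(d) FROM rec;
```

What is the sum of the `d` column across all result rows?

Base: id=7 (verify) at d 0.
Iteration 1: rows with depends_on in {7} -> scan (id 11, d 1), fetch (id 12, d 1).
Iteration 2: rows with depends_on in {11,12} -> compress (id 13, d 2), package (id 14, d 2).
Iteration 3: no rows with depends_on in {13,14}; recursion stops.
SUM(d) = 0 + 1 + 1 + 2 + 2 = 6.

6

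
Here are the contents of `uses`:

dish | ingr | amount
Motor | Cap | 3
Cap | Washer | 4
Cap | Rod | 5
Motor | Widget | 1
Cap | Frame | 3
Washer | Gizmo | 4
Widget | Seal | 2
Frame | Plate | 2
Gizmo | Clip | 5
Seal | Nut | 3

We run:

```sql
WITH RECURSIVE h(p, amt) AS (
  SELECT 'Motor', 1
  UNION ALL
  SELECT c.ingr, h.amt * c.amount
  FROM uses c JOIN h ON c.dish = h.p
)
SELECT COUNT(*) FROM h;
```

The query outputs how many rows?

11

Base: (Motor, amt=1).
Iteration 1: components of {Motor} -> Cap = 1*3 = 3, Widget = 1*1 = 1.
Iteration 2: components of {Cap,Widget} -> Frame = 3*3 = 9, Rod = 3*5 = 15, Seal = 1*2 = 2, Washer = 3*4 = 12.
Iteration 3: components of {Frame,Rod,Seal,Washer} -> Gizmo = 12*4 = 48, Nut = 2*3 = 6, Plate = 9*2 = 18.
Iteration 4: components of {Gizmo,Nut,Plate} -> Clip = 48*5 = 240.
Iteration 5: no further components; recursion stops.
Total rows emitted: 11.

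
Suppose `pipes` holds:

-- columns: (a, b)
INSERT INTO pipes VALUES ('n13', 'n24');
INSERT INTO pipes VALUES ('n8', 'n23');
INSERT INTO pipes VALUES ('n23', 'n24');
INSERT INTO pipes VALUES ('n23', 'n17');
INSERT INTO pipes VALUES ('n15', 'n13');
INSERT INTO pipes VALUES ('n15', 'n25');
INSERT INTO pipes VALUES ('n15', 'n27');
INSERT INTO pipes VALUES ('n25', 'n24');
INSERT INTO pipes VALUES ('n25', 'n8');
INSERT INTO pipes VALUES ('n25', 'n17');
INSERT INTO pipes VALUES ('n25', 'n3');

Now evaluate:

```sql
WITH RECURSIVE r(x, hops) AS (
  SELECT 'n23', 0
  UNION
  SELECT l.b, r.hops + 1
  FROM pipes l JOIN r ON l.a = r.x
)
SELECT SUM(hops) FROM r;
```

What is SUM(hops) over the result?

Base: (n23, hops=0).
Iteration 1: edges from {n23} -> (n17, hops=1), (n24, hops=1).
Iteration 2: no outgoing edges from {n17,n24}; recursion stops.
SUM(hops) = 0 + 1 + 1 = 2.

2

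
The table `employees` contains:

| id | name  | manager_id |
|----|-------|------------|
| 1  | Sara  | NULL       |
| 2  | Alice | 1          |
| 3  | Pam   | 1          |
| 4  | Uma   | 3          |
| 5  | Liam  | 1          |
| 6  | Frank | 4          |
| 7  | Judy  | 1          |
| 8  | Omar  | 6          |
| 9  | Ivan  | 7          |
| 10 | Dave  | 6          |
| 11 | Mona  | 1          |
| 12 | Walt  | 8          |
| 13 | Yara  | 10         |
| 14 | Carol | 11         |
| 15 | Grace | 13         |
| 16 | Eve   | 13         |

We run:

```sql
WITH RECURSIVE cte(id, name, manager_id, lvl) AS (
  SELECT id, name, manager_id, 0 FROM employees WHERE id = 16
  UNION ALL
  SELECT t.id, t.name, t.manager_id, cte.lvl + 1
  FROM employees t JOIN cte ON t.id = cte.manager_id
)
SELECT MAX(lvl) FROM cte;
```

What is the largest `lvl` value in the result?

6

Base: id=16 (Eve), manager_id=13, lvl 0.
Iteration 1: join on id=13 -> Yara (id 13, manager_id=10, lvl 1).
Iteration 2: join on id=10 -> Dave (id 10, manager_id=6, lvl 2).
Iteration 3: join on id=6 -> Frank (id 6, manager_id=4, lvl 3).
Iteration 4: join on id=4 -> Uma (id 4, manager_id=3, lvl 4).
Iteration 5: join on id=3 -> Pam (id 3, manager_id=1, lvl 5).
Iteration 6: join on id=1 -> Sara (id 1, manager_id=NULL, lvl 6).
Iteration 7: manager_id is NULL; no match; recursion stops.
lvl values: 0, 1, 2, 3, 4, 5, 6; the maximum is 6.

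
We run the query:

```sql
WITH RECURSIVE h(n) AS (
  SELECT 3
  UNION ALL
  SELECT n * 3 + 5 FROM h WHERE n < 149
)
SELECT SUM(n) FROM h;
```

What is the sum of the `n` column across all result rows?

653

Base: n=3.
Iteration 1: 3 < 149 holds -> n = 3 * 3 + 5 = 14.
Iteration 2: 14 < 149 holds -> n = 14 * 3 + 5 = 47.
Iteration 3: 47 < 149 holds -> n = 47 * 3 + 5 = 146.
Iteration 4: 146 < 149 holds -> n = 146 * 3 + 5 = 443.
Iteration 5: 443 < 149 fails; recursion stops.
SUM(n) = 3 + 14 + 47 + 146 + 443 = 653.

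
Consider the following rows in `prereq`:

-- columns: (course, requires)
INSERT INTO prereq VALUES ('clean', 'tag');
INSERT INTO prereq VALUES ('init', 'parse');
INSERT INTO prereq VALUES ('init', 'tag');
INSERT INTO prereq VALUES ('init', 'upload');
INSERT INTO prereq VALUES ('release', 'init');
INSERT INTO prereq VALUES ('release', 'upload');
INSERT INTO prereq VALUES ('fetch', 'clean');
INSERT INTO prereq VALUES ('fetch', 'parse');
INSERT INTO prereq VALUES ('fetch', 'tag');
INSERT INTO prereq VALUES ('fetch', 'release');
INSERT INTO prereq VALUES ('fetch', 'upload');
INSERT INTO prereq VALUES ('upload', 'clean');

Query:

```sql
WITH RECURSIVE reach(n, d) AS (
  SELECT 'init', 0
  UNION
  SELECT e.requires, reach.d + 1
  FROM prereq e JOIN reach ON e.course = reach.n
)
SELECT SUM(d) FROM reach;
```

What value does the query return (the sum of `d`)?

Base: (init, d=0).
Iteration 1: edges from {init} -> (parse, d=1), (tag, d=1), (upload, d=1).
Iteration 2: edges from {parse,tag,upload} -> (clean, d=2).
Iteration 3: edges from {clean} -> (tag, d=3).
Iteration 4: no outgoing edges from {tag}; recursion stops.
SUM(d) = 0 + 1 + 1 + 1 + 2 + 3 = 8.

8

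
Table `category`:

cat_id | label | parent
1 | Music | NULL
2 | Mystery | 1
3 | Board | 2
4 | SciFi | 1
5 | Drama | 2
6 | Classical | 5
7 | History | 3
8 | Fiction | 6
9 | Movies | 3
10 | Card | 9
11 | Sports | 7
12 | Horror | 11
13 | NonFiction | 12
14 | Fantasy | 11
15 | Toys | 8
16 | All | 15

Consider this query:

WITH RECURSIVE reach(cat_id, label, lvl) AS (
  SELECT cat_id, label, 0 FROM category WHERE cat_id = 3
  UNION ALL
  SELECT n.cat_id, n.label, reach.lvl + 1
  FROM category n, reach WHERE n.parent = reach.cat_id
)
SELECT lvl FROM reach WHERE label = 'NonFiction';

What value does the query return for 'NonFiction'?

Base: cat_id=3 (Board) at lvl 0.
Iteration 1: rows with parent in {3} -> History (id 7, lvl 1), Movies (id 9, lvl 1).
Iteration 2: rows with parent in {7,9} -> Card (id 10, lvl 2), Sports (id 11, lvl 2).
Iteration 3: rows with parent in {10,11} -> Horror (id 12, lvl 3), Fantasy (id 14, lvl 3).
Iteration 4: rows with parent in {12,14} -> NonFiction (id 13, lvl 4).
Iteration 5: no rows with parent in {13}; recursion stops.

4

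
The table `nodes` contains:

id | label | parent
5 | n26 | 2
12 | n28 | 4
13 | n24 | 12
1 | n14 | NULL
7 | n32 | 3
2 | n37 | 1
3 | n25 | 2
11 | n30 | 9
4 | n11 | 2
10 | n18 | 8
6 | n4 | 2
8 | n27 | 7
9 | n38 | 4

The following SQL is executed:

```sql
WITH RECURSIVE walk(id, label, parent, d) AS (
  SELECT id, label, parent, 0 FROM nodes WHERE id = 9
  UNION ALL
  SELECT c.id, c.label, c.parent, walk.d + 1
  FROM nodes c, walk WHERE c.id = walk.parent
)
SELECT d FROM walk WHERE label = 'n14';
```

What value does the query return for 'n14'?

Base: id=9 (n38), parent=4, d 0.
Iteration 1: join on id=4 -> n11 (id 4, parent=2, d 1).
Iteration 2: join on id=2 -> n37 (id 2, parent=1, d 2).
Iteration 3: join on id=1 -> n14 (id 1, parent=NULL, d 3).
Iteration 4: parent is NULL; no match; recursion stops.

3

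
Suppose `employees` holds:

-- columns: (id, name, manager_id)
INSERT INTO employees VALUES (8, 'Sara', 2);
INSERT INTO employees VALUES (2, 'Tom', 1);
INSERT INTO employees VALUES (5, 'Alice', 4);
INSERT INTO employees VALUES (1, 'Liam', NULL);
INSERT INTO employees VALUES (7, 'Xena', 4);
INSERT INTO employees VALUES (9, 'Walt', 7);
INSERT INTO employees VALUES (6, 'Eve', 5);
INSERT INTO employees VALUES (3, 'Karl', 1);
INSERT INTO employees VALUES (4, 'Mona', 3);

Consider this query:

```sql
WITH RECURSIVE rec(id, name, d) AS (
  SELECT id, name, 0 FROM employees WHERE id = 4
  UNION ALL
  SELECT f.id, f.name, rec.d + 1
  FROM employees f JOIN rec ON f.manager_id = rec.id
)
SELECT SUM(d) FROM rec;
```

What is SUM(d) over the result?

Base: id=4 (Mona) at d 0.
Iteration 1: rows with manager_id in {4} -> Alice (id 5, d 1), Xena (id 7, d 1).
Iteration 2: rows with manager_id in {5,7} -> Eve (id 6, d 2), Walt (id 9, d 2).
Iteration 3: no rows with manager_id in {6,9}; recursion stops.
SUM(d) = 0 + 1 + 1 + 2 + 2 = 6.

6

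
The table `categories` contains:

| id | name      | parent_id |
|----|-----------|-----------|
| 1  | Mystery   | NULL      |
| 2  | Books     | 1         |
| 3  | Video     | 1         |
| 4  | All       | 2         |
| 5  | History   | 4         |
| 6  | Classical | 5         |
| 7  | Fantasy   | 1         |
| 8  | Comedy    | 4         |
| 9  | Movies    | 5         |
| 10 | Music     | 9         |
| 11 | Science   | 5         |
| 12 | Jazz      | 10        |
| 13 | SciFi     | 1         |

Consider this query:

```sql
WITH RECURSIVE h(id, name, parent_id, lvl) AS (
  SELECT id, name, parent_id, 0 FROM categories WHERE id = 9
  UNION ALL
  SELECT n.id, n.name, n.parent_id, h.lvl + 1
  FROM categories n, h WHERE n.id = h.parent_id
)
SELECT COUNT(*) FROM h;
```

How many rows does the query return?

Base: id=9 (Movies), parent_id=5, lvl 0.
Iteration 1: join on id=5 -> History (id 5, parent_id=4, lvl 1).
Iteration 2: join on id=4 -> All (id 4, parent_id=2, lvl 2).
Iteration 3: join on id=2 -> Books (id 2, parent_id=1, lvl 3).
Iteration 4: join on id=1 -> Mystery (id 1, parent_id=NULL, lvl 4).
Iteration 5: parent_id is NULL; no match; recursion stops.
Total rows emitted: 5.

5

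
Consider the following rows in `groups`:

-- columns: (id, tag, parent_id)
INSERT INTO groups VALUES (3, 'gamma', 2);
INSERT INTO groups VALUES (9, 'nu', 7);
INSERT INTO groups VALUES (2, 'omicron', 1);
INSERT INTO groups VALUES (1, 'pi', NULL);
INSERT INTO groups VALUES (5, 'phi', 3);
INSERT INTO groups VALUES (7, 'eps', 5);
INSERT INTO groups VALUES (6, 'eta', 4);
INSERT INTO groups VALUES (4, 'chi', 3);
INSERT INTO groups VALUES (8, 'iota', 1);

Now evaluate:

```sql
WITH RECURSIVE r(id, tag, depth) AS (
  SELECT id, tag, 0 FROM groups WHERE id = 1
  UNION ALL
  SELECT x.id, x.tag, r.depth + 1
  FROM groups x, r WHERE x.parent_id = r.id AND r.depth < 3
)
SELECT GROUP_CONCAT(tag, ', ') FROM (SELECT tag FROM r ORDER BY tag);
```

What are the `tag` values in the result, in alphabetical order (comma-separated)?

Base: id=1 (pi) at depth 0.
Iteration 1: rows with parent_id in {1} -> omicron (id 2, depth 1), iota (id 8, depth 1).
Iteration 2: rows with parent_id in {2,8} -> gamma (id 3, depth 2).
Iteration 3: rows with parent_id in {3} -> chi (id 4, depth 3), phi (id 5, depth 3).
Iteration 4: depth < 3 fails for all current rows; recursion stops.

chi, gamma, iota, omicron, phi, pi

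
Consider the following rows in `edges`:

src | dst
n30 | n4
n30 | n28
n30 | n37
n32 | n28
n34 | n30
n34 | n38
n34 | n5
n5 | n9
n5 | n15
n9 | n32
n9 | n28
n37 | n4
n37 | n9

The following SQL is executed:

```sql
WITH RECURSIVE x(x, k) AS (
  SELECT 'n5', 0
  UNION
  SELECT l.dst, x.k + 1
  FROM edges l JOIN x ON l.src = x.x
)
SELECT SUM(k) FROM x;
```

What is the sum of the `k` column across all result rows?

Base: (n5, k=0).
Iteration 1: edges from {n5} -> (n15, k=1), (n9, k=1).
Iteration 2: edges from {n15,n9} -> (n28, k=2), (n32, k=2).
Iteration 3: edges from {n28,n32} -> (n28, k=3).
Iteration 4: no outgoing edges from {n28}; recursion stops.
SUM(k) = 0 + 1 + 1 + 2 + 2 + 3 = 9.

9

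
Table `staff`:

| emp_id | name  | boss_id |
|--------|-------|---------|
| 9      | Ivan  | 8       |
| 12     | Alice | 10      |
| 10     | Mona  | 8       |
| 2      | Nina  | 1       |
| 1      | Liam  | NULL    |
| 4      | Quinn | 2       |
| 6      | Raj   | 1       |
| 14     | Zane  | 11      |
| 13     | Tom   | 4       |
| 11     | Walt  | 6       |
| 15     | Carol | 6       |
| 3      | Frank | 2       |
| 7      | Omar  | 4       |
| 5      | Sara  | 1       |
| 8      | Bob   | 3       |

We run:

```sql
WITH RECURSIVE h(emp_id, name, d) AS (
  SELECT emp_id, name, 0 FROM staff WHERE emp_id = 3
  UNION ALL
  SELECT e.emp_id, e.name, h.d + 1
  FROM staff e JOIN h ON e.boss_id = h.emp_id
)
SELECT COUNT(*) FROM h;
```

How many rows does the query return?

5

Base: emp_id=3 (Frank) at d 0.
Iteration 1: rows with boss_id in {3} -> Bob (id 8, d 1).
Iteration 2: rows with boss_id in {8} -> Ivan (id 9, d 2), Mona (id 10, d 2).
Iteration 3: rows with boss_id in {9,10} -> Alice (id 12, d 3).
Iteration 4: no rows with boss_id in {12}; recursion stops.
Total rows emitted: 5.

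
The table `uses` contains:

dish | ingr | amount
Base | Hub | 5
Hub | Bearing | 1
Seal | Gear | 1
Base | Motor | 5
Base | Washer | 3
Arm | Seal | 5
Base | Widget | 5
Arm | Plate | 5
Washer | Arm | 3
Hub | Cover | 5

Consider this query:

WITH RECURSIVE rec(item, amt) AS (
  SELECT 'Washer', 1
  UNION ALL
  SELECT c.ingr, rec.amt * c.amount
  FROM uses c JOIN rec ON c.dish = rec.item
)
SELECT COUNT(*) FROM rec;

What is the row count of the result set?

Base: (Washer, amt=1).
Iteration 1: components of {Washer} -> Arm = 1*3 = 3.
Iteration 2: components of {Arm} -> Plate = 3*5 = 15, Seal = 3*5 = 15.
Iteration 3: components of {Plate,Seal} -> Gear = 15*1 = 15.
Iteration 4: no further components; recursion stops.
Total rows emitted: 5.

5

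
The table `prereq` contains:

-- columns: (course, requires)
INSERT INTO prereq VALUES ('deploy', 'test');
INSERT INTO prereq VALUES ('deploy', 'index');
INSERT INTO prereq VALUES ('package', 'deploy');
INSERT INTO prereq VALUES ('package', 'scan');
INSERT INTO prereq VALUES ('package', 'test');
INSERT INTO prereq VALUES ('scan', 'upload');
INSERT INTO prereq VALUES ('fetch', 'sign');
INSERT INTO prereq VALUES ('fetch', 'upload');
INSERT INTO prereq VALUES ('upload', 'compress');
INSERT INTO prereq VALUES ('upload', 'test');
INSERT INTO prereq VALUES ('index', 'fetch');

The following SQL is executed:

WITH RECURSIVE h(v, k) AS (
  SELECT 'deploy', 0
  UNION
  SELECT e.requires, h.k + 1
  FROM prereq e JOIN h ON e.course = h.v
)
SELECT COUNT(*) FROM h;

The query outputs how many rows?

Base: (deploy, k=0).
Iteration 1: edges from {deploy} -> (index, k=1), (test, k=1).
Iteration 2: edges from {index,test} -> (fetch, k=2).
Iteration 3: edges from {fetch} -> (sign, k=3), (upload, k=3).
Iteration 4: edges from {sign,upload} -> (compress, k=4), (test, k=4).
Iteration 5: no outgoing edges from {compress,test}; recursion stops.
Total rows emitted: 8.

8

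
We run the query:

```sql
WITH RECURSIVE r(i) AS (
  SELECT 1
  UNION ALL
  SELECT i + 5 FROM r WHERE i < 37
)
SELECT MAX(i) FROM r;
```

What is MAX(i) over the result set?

41

Base: i=1.
Iteration 1: 1 < 37 holds -> i = 1 + 5 = 6.
Iteration 2: 6 < 37 holds -> i = 6 + 5 = 11.
Iteration 3: 11 < 37 holds -> i = 11 + 5 = 16.
Iteration 4: 16 < 37 holds -> i = 16 + 5 = 21.
Iteration 5: 21 < 37 holds -> i = 21 + 5 = 26.
Iteration 6: 26 < 37 holds -> i = 26 + 5 = 31.
Iteration 7: 31 < 37 holds -> i = 31 + 5 = 36.
Iteration 8: 36 < 37 holds -> i = 36 + 5 = 41.
Iteration 9: 41 < 37 fails; recursion stops.
i values: 1, 6, 11, 16, 21, 26, 31, 36, 41; the maximum is 41.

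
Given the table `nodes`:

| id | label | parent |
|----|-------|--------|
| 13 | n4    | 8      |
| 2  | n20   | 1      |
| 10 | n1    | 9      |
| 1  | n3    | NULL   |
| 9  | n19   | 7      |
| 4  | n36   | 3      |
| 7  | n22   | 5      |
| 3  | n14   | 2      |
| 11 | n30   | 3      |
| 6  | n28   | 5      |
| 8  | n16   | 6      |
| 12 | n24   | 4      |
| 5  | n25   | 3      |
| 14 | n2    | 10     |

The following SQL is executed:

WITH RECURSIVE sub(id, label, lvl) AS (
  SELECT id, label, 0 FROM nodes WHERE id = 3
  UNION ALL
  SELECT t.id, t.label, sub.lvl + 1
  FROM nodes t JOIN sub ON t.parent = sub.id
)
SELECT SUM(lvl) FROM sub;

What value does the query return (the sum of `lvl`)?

Base: id=3 (n14) at lvl 0.
Iteration 1: rows with parent in {3} -> n36 (id 4, lvl 1), n25 (id 5, lvl 1), n30 (id 11, lvl 1).
Iteration 2: rows with parent in {4,5,11} -> n28 (id 6, lvl 2), n22 (id 7, lvl 2), n24 (id 12, lvl 2).
Iteration 3: rows with parent in {6,7,12} -> n16 (id 8, lvl 3), n19 (id 9, lvl 3).
Iteration 4: rows with parent in {8,9} -> n1 (id 10, lvl 4), n4 (id 13, lvl 4).
Iteration 5: rows with parent in {10,13} -> n2 (id 14, lvl 5).
Iteration 6: no rows with parent in {14}; recursion stops.
SUM(lvl) = 0 + 1 + 1 + 1 + 2 + 2 + 2 + 3 + 3 + 4 + 4 + 5 = 28.

28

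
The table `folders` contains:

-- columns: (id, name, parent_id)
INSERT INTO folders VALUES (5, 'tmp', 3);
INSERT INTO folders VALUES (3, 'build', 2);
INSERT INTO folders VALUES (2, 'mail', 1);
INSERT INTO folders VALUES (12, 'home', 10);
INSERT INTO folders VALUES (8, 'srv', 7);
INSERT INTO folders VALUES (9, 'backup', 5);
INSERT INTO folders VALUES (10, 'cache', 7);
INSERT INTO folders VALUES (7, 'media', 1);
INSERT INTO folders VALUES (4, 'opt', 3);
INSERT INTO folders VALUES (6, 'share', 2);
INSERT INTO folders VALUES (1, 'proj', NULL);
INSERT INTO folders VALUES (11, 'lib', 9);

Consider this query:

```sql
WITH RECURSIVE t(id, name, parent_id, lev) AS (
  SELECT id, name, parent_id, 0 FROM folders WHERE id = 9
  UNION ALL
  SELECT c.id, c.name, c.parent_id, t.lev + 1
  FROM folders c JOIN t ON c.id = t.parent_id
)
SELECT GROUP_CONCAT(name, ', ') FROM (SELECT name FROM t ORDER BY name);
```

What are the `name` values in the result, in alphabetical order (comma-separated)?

Base: id=9 (backup), parent_id=5, lev 0.
Iteration 1: join on id=5 -> tmp (id 5, parent_id=3, lev 1).
Iteration 2: join on id=3 -> build (id 3, parent_id=2, lev 2).
Iteration 3: join on id=2 -> mail (id 2, parent_id=1, lev 3).
Iteration 4: join on id=1 -> proj (id 1, parent_id=NULL, lev 4).
Iteration 5: parent_id is NULL; no match; recursion stops.

backup, build, mail, proj, tmp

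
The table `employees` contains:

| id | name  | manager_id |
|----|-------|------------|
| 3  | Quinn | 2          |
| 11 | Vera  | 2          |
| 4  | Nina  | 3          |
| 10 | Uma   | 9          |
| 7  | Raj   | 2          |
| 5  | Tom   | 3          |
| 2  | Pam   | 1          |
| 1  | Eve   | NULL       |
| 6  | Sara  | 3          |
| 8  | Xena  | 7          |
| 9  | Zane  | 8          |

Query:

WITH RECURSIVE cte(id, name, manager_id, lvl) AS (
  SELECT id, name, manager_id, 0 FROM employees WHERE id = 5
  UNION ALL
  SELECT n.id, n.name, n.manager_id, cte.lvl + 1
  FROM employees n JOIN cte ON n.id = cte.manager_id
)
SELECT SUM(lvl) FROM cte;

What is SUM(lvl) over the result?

6

Base: id=5 (Tom), manager_id=3, lvl 0.
Iteration 1: join on id=3 -> Quinn (id 3, manager_id=2, lvl 1).
Iteration 2: join on id=2 -> Pam (id 2, manager_id=1, lvl 2).
Iteration 3: join on id=1 -> Eve (id 1, manager_id=NULL, lvl 3).
Iteration 4: manager_id is NULL; no match; recursion stops.
SUM(lvl) = 0 + 1 + 2 + 3 = 6.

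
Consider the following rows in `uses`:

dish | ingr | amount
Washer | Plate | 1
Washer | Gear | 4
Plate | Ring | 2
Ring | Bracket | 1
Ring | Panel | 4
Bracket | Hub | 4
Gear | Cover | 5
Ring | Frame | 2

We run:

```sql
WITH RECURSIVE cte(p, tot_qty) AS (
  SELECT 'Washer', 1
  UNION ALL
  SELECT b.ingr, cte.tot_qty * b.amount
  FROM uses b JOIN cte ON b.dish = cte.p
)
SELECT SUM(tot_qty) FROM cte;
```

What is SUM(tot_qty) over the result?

50

Base: (Washer, tot_qty=1).
Iteration 1: components of {Washer} -> Gear = 1*4 = 4, Plate = 1*1 = 1.
Iteration 2: components of {Gear,Plate} -> Cover = 4*5 = 20, Ring = 1*2 = 2.
Iteration 3: components of {Cover,Ring} -> Bracket = 2*1 = 2, Frame = 2*2 = 4, Panel = 2*4 = 8.
Iteration 4: components of {Bracket,Frame,Panel} -> Hub = 2*4 = 8.
Iteration 5: no further components; recursion stops.
SUM(tot_qty) = 1 + 1 + 4 + 2 + 20 + 2 + 8 + 4 + 8 = 50.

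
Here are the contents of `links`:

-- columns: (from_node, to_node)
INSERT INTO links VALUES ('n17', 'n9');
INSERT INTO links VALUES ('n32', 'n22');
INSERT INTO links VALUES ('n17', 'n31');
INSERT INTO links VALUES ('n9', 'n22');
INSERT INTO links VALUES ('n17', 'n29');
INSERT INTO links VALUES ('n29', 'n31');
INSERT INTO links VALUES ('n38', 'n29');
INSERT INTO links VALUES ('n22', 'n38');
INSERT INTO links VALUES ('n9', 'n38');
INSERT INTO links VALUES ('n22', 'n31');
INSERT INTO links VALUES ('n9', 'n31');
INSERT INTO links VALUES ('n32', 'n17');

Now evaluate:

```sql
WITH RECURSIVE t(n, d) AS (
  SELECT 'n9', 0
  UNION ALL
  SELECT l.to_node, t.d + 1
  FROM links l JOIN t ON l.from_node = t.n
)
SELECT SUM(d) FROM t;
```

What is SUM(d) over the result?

19

Base: (n9, d=0).
Iteration 1: edges from {n9} -> (n22, d=1), (n31, d=1), (n38, d=1).
Iteration 2: edges from {n22,n31,n38} -> (n29, d=2), (n31, d=2), (n38, d=2).
Iteration 3: edges from {n29,n31,n38} -> (n29, d=3), (n31, d=3).
Iteration 4: edges from {n29,n31} -> (n31, d=4).
Iteration 5: no outgoing edges from {n31}; recursion stops.
SUM(d) = 0 + 1 + 1 + 1 + 2 + 2 + 2 + 3 + 3 + 4 = 19.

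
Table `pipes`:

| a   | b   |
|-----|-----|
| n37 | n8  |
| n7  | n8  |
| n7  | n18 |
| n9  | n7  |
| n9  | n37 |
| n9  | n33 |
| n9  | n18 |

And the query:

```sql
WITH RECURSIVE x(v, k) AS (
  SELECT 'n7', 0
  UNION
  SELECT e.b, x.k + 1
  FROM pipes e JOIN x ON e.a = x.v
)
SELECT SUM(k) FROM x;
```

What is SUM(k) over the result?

2

Base: (n7, k=0).
Iteration 1: edges from {n7} -> (n18, k=1), (n8, k=1).
Iteration 2: no outgoing edges from {n18,n8}; recursion stops.
SUM(k) = 0 + 1 + 1 = 2.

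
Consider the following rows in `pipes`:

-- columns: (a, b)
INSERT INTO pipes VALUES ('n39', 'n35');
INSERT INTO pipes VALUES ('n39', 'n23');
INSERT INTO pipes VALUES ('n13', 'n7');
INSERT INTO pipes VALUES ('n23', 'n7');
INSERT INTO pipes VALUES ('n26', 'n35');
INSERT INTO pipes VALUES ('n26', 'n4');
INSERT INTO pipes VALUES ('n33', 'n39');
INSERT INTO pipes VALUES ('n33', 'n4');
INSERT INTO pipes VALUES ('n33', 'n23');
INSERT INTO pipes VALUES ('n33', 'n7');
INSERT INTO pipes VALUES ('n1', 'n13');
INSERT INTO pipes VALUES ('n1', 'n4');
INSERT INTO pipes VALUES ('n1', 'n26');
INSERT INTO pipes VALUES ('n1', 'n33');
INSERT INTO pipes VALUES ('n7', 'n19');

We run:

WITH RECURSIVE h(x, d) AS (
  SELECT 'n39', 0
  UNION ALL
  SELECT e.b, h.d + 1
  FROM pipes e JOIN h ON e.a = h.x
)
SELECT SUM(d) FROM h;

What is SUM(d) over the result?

Base: (n39, d=0).
Iteration 1: edges from {n39} -> (n23, d=1), (n35, d=1).
Iteration 2: edges from {n23,n35} -> (n7, d=2).
Iteration 3: edges from {n7} -> (n19, d=3).
Iteration 4: no outgoing edges from {n19}; recursion stops.
SUM(d) = 0 + 1 + 1 + 2 + 3 = 7.

7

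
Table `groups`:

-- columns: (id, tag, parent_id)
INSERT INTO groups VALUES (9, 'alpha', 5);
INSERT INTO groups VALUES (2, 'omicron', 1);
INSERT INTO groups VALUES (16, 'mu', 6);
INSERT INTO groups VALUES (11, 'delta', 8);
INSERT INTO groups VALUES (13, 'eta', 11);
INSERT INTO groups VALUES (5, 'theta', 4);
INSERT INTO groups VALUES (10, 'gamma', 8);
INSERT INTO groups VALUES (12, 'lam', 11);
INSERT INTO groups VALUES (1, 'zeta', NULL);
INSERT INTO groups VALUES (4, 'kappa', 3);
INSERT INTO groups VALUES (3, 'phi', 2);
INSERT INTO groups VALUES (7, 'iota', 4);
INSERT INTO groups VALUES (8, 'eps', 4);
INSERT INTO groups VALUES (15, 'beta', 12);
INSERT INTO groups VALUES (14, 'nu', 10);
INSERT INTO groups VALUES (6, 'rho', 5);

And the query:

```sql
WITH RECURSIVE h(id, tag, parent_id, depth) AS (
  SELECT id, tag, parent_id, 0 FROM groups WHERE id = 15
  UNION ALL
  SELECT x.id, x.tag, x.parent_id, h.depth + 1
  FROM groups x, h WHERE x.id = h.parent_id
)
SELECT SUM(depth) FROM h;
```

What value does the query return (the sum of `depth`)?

Base: id=15 (beta), parent_id=12, depth 0.
Iteration 1: join on id=12 -> lam (id 12, parent_id=11, depth 1).
Iteration 2: join on id=11 -> delta (id 11, parent_id=8, depth 2).
Iteration 3: join on id=8 -> eps (id 8, parent_id=4, depth 3).
Iteration 4: join on id=4 -> kappa (id 4, parent_id=3, depth 4).
Iteration 5: join on id=3 -> phi (id 3, parent_id=2, depth 5).
Iteration 6: join on id=2 -> omicron (id 2, parent_id=1, depth 6).
Iteration 7: join on id=1 -> zeta (id 1, parent_id=NULL, depth 7).
Iteration 8: parent_id is NULL; no match; recursion stops.
SUM(depth) = 0 + 1 + 2 + 3 + 4 + 5 + 6 + 7 = 28.

28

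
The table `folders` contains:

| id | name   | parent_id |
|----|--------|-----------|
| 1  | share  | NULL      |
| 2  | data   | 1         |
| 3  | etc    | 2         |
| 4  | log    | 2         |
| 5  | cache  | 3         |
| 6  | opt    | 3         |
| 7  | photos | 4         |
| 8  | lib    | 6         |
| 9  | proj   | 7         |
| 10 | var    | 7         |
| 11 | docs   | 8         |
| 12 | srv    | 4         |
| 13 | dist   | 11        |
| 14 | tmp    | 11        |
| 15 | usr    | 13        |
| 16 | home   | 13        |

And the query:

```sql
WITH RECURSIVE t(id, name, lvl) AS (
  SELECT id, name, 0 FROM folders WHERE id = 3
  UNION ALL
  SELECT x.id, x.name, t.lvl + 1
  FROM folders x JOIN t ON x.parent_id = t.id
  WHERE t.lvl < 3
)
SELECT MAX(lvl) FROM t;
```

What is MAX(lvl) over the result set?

3

Base: id=3 (etc) at lvl 0.
Iteration 1: rows with parent_id in {3} -> cache (id 5, lvl 1), opt (id 6, lvl 1).
Iteration 2: rows with parent_id in {5,6} -> lib (id 8, lvl 2).
Iteration 3: rows with parent_id in {8} -> docs (id 11, lvl 3).
Iteration 4: lvl < 3 fails for all current rows; recursion stops.
lvl values: 0, 1, 1, 2, 3; the maximum is 3.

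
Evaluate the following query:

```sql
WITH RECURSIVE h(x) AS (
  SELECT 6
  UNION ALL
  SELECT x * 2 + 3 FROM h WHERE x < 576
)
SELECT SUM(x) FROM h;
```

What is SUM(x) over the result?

2271

Base: x=6.
Iteration 1: 6 < 576 holds -> x = 6 * 2 + 3 = 15.
Iteration 2: 15 < 576 holds -> x = 15 * 2 + 3 = 33.
Iteration 3: 33 < 576 holds -> x = 33 * 2 + 3 = 69.
Iteration 4: 69 < 576 holds -> x = 69 * 2 + 3 = 141.
Iteration 5: 141 < 576 holds -> x = 141 * 2 + 3 = 285.
Iteration 6: 285 < 576 holds -> x = 285 * 2 + 3 = 573.
Iteration 7: 573 < 576 holds -> x = 573 * 2 + 3 = 1149.
Iteration 8: 1149 < 576 fails; recursion stops.
SUM(x) = 6 + 15 + 33 + 69 + 141 + 285 + 573 + 1149 = 2271.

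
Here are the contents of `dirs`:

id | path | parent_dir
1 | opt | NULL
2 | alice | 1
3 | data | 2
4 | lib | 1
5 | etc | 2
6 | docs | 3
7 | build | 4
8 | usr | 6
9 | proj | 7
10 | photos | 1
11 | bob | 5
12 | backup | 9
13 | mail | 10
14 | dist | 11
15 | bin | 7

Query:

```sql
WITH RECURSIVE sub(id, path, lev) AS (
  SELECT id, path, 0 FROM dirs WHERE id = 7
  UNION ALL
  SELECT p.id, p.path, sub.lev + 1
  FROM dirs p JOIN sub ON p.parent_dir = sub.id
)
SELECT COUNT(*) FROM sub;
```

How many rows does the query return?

Base: id=7 (build) at lev 0.
Iteration 1: rows with parent_dir in {7} -> proj (id 9, lev 1), bin (id 15, lev 1).
Iteration 2: rows with parent_dir in {9,15} -> backup (id 12, lev 2).
Iteration 3: no rows with parent_dir in {12}; recursion stops.
Total rows emitted: 4.

4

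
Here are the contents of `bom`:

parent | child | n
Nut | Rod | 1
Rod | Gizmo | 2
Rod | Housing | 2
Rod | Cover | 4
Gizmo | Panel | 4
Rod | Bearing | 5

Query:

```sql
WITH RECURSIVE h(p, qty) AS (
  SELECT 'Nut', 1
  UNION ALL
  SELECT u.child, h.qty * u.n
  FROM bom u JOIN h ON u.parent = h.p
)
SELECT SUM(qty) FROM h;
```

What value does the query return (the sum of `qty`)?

23

Base: (Nut, qty=1).
Iteration 1: components of {Nut} -> Rod = 1*1 = 1.
Iteration 2: components of {Rod} -> Bearing = 1*5 = 5, Cover = 1*4 = 4, Gizmo = 1*2 = 2, Housing = 1*2 = 2.
Iteration 3: components of {Bearing,Cover,Gizmo,Housing} -> Panel = 2*4 = 8.
Iteration 4: no further components; recursion stops.
SUM(qty) = 1 + 1 + 2 + 2 + 4 + 5 + 8 = 23.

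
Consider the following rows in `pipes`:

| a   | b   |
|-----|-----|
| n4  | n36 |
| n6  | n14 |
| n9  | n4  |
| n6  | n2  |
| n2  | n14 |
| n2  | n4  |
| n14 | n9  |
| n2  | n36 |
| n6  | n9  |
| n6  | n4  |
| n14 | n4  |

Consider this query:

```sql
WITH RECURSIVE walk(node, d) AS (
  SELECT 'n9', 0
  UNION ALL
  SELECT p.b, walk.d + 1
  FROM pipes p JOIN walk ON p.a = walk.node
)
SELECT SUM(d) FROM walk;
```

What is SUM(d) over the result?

3

Base: (n9, d=0).
Iteration 1: edges from {n9} -> (n4, d=1).
Iteration 2: edges from {n4} -> (n36, d=2).
Iteration 3: no outgoing edges from {n36}; recursion stops.
SUM(d) = 0 + 1 + 2 = 3.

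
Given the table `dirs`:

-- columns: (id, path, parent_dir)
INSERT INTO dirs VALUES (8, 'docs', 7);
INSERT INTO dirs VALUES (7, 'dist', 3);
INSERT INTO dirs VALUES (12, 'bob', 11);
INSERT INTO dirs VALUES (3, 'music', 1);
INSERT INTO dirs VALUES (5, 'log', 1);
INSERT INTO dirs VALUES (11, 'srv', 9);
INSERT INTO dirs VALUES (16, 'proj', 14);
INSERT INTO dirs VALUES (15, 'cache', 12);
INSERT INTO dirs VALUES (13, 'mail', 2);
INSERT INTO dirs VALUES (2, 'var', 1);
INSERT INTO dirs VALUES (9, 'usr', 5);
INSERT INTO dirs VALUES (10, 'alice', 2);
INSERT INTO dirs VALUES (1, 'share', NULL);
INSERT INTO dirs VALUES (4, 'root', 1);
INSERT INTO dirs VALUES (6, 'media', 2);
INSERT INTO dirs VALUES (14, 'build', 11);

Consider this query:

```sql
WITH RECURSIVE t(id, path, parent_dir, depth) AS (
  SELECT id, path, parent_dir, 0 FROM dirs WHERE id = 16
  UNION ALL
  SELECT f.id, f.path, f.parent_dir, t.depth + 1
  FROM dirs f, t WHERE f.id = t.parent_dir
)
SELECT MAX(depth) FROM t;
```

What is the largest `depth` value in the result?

5

Base: id=16 (proj), parent_dir=14, depth 0.
Iteration 1: join on id=14 -> build (id 14, parent_dir=11, depth 1).
Iteration 2: join on id=11 -> srv (id 11, parent_dir=9, depth 2).
Iteration 3: join on id=9 -> usr (id 9, parent_dir=5, depth 3).
Iteration 4: join on id=5 -> log (id 5, parent_dir=1, depth 4).
Iteration 5: join on id=1 -> share (id 1, parent_dir=NULL, depth 5).
Iteration 6: parent_dir is NULL; no match; recursion stops.
depth values: 0, 1, 2, 3, 4, 5; the maximum is 5.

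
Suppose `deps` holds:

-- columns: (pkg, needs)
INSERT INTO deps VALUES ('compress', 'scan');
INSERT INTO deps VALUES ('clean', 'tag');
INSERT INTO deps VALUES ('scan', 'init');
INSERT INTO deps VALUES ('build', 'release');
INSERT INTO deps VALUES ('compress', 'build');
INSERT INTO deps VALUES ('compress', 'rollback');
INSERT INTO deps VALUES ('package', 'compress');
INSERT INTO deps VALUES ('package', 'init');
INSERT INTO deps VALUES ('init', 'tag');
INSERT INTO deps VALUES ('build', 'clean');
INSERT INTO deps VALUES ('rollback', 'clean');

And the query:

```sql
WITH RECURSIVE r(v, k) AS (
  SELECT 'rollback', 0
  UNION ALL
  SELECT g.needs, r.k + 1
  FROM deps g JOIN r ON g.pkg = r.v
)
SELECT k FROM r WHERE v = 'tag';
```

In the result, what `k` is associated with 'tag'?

2

Base: (rollback, k=0).
Iteration 1: edges from {rollback} -> (clean, k=1).
Iteration 2: edges from {clean} -> (tag, k=2).
Iteration 3: no outgoing edges from {tag}; recursion stops.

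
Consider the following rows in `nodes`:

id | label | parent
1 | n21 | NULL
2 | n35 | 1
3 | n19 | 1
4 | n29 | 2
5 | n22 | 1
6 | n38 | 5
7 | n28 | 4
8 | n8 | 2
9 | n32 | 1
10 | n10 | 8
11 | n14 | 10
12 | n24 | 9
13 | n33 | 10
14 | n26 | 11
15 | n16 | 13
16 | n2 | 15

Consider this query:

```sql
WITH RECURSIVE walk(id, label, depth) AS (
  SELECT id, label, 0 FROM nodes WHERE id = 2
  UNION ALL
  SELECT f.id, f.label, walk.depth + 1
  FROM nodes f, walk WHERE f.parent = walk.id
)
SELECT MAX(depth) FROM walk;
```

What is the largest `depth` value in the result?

5

Base: id=2 (n35) at depth 0.
Iteration 1: rows with parent in {2} -> n29 (id 4, depth 1), n8 (id 8, depth 1).
Iteration 2: rows with parent in {4,8} -> n28 (id 7, depth 2), n10 (id 10, depth 2).
Iteration 3: rows with parent in {7,10} -> n14 (id 11, depth 3), n33 (id 13, depth 3).
Iteration 4: rows with parent in {11,13} -> n26 (id 14, depth 4), n16 (id 15, depth 4).
Iteration 5: rows with parent in {14,15} -> n2 (id 16, depth 5).
Iteration 6: no rows with parent in {16}; recursion stops.
depth values: 0, 1, 1, 2, 2, 3, 3, 4, 4, 5; the maximum is 5.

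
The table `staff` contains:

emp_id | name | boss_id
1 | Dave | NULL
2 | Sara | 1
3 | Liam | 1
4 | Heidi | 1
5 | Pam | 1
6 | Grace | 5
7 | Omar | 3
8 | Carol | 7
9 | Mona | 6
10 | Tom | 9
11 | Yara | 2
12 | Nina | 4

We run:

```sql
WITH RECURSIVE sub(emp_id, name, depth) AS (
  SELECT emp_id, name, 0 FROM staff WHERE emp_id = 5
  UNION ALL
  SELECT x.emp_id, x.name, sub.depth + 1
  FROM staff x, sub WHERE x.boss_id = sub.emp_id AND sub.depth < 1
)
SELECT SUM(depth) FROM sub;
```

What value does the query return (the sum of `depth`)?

1

Base: emp_id=5 (Pam) at depth 0.
Iteration 1: rows with boss_id in {5} -> Grace (id 6, depth 1).
Iteration 2: depth < 1 fails for all current rows; recursion stops.
SUM(depth) = 0 + 1 = 1.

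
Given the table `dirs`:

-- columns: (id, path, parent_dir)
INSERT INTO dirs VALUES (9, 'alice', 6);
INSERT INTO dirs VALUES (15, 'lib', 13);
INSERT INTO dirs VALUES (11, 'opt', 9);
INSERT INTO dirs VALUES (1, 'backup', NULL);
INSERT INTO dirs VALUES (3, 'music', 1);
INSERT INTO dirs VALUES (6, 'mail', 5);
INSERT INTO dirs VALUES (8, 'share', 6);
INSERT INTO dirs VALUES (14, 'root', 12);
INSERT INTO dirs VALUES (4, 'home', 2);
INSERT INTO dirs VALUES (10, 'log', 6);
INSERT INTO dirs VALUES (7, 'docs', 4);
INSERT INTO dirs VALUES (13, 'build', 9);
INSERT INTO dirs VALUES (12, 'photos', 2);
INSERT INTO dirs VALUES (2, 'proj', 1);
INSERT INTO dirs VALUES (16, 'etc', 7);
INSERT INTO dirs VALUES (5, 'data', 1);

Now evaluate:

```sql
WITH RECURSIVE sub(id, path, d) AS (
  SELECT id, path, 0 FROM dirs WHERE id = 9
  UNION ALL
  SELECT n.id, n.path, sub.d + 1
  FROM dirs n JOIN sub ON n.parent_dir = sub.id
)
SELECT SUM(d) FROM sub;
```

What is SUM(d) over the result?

Base: id=9 (alice) at d 0.
Iteration 1: rows with parent_dir in {9} -> opt (id 11, d 1), build (id 13, d 1).
Iteration 2: rows with parent_dir in {11,13} -> lib (id 15, d 2).
Iteration 3: no rows with parent_dir in {15}; recursion stops.
SUM(d) = 0 + 1 + 1 + 2 = 4.

4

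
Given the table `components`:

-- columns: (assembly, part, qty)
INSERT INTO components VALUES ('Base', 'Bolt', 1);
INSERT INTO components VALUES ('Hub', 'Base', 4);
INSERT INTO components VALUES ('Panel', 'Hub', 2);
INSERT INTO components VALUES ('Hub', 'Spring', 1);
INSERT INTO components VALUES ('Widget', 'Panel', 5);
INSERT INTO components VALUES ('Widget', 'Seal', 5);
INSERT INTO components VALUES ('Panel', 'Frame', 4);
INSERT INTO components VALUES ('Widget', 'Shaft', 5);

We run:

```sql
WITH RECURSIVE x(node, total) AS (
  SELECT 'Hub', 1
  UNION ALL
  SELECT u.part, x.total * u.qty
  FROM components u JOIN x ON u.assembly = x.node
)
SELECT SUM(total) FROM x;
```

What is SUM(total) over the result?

10

Base: (Hub, total=1).
Iteration 1: components of {Hub} -> Base = 1*4 = 4, Spring = 1*1 = 1.
Iteration 2: components of {Base,Spring} -> Bolt = 4*1 = 4.
Iteration 3: no further components; recursion stops.
SUM(total) = 1 + 1 + 4 + 4 = 10.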